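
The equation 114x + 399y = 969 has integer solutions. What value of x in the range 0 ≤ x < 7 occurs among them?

Euclid: 399 = 3·114 + 57; 114 = 2·57 + 0 → gcd = 57; 969 = 57·17.
Back-substitution yields 114·(-3) + 399·(1) = 57, so one solution is x = -3·17 = -51, y = 1·17 = 17.
Solutions in x differ by 399/57 = 7; the one in [0, 7) is -51 mod 7 = 5.

5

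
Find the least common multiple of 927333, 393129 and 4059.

7946316477

927333 = 3² · 11 · 17 · 19 · 29; 393129 = 3² · 11² · 19²; 4059 = 3² · 11 · 41
lcm takes max exponent of each prime: 3² · 11² · 17 · 19² · 29 · 41 = 7946316477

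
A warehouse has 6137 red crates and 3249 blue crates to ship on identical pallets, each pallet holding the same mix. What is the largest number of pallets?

Euclid: 6137 = 1·3249 + 2888; 3249 = 1·2888 + 361; 2888 = 8·361 + 0. Last nonzero remainder: 361.

361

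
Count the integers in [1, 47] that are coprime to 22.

22

Prime factors of 22: 2, 11. Count integers ≤ 47 divisible by none of them.
By inclusion–exclusion: 47 − ⌊47/2⌋ − ⌊47/11⌋ + ⌊47/22⌋ = 22.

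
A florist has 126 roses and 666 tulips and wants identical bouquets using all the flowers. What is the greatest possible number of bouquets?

126 = 2 · 3² · 7
666 = 2 · 3² · 37
Common: 2 · 3² = 18

18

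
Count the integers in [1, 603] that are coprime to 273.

317

Prime factors of 273: 3, 7, 13. Count integers ≤ 603 divisible by none of them.
By inclusion–exclusion: 603 − ⌊603/3⌋ − ⌊603/7⌋ − ⌊603/13⌋ + ⌊603/21⌋ + ⌊603/39⌋ + ⌊603/91⌋ − ⌊603/273⌋ = 317.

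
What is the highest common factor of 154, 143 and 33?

gcd(154, 143): 154 = 1·143 + 11; 143 = 13·11 + 0 → 11
gcd(11, 33): 33 = 3·11 + 0 → 11

11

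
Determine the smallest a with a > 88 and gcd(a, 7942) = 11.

99

7942 = 11·722. Any a with gcd(a, 7942) = 11 is a multiple of 11, say 11s, with s coprime to 722.
Need s > 88/11, so s ≥ 9. First s ≥ 9 with gcd(s, 722) = 1 is s = 9. Thus a = 11·9 = 99.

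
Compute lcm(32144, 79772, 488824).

16314012176

32144 = 2⁴ · 7² · 41; 79772 = 2² · 7² · 11 · 37; 488824 = 2³ · 7² · 29 · 43
lcm takes max exponent of each prime: 2⁴ · 7² · 11 · 29 · 37 · 41 · 43 = 16314012176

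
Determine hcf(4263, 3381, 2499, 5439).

gcd(4263, 3381): 4263 = 1·3381 + 882; 3381 = 3·882 + 735; 882 = 1·735 + 147; 735 = 5·147 + 0 → 147
gcd(147, 2499): 2499 = 17·147 + 0 → 147
gcd(147, 5439): 5439 = 37·147 + 0 → 147

147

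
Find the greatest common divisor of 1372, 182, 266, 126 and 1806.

14

1372 = 2² · 7³; 182 = 2 · 7 · 13; 266 = 2 · 7 · 19; 126 = 2 · 3² · 7; 1806 = 2 · 3 · 7 · 43
gcd takes min exponent of each prime: 2 · 7 = 14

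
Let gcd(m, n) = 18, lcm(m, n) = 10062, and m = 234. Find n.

774

m·n = gcd·lcm = 18·10062 = 181116, so n = 181116/234 = 774.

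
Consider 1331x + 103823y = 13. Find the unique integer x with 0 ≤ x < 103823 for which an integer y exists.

gcd(1331, 103823) = 1 (Euclid: 103823 = 78·1331 + 5; 1331 = 266·5 + 1; 5 = 5·1 + 0), and 1 | 13.
Extended Euclid: 1331·(20749) + 103823·(-266) = 1. Scale by 13: x₀ = 269737.
General solution x = x₀ + 103823t; reducing mod 103823 gives x = 62091 (and y = -796).

62091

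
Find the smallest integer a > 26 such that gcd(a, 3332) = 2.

30

gcd(a, 3332) = 2 forces 2 | a; write a = 2s. Then gcd(2s, 2·1666) = 2·gcd(s, 1666), so need gcd(s, 1666) = 1.
2s > 26 gives s ≥ 14. The least s ≥ 14 coprime to 1666 is 15, so a = 2·15 = 30.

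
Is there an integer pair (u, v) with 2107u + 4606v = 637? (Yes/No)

Yes

gcd(2107, 4606): 4606 = 2·2107 + 392; 2107 = 5·392 + 147; 392 = 2·147 + 98; 147 = 1·98 + 49; 98 = 2·49 + 0 → 49
49 divides 637, so a solution exists.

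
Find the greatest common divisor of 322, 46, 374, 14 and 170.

2

gcd(322, 46): 322 = 7·46 + 0 → 46
gcd(46, 374): 374 = 8·46 + 6; 46 = 7·6 + 4; 6 = 1·4 + 2; 4 = 2·2 + 0 → 2
gcd(2, 14): 14 = 7·2 + 0 → 2
gcd(2, 170): 170 = 85·2 + 0 → 2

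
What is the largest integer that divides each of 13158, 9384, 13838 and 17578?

34

gcd(13158, 9384): 13158 = 1·9384 + 3774; 9384 = 2·3774 + 1836; 3774 = 2·1836 + 102; 1836 = 18·102 + 0 → 102
gcd(102, 13838): 13838 = 135·102 + 68; 102 = 1·68 + 34; 68 = 2·34 + 0 → 34
gcd(34, 17578): 17578 = 517·34 + 0 → 34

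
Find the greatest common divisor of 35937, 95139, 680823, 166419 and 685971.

gcd(35937, 95139): 95139 = 2·35937 + 23265; 35937 = 1·23265 + 12672; 23265 = 1·12672 + 10593; 12672 = 1·10593 + 2079; 10593 = 5·2079 + 198; 2079 = 10·198 + 99; 198 = 2·99 + 0 → 99
gcd(99, 680823): 680823 = 6877·99 + 0 → 99
gcd(99, 166419): 166419 = 1681·99 + 0 → 99
gcd(99, 685971): 685971 = 6929·99 + 0 → 99

99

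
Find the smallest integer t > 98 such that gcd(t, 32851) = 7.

32851 = 7·4693. Any t with gcd(t, 32851) = 7 is a multiple of 7, say 7s, with s coprime to 4693.
Need s > 98/7, so s ≥ 15. First s ≥ 15 with gcd(s, 4693) = 1 is s = 15. Thus t = 7·15 = 105.

105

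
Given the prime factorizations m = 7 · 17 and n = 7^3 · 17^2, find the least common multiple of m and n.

max exponent per prime: 7^3 · 17^2 = 99127

99127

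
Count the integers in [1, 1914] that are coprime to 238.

772

Prime factors of 238: 2, 7, 17. Count integers ≤ 1914 divisible by none of them.
By inclusion–exclusion: 1914 − ⌊1914/2⌋ − ⌊1914/7⌋ − ⌊1914/17⌋ + ⌊1914/14⌋ + ⌊1914/34⌋ + ⌊1914/119⌋ − ⌊1914/238⌋ = 772.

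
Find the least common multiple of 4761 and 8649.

gcd first: 8649 = 1·4761 + 3888; 4761 = 1·3888 + 873; 3888 = 4·873 + 396; 873 = 2·396 + 81; 396 = 4·81 + 72; 81 = 1·72 + 9; 72 = 8·9 + 0 → gcd = 9
lcm = 4761·8649/gcd = 41177889/9 = 4575321

4575321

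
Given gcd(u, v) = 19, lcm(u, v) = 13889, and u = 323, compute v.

817

Using uv = gcd(u,v)·lcm(u,v) = 19·13889 = 263891, we get v = 263891/323 = 817.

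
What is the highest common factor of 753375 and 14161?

Euclid: 753375 = 53·14161 + 2842; 14161 = 4·2842 + 2793; 2842 = 1·2793 + 49; 2793 = 57·49 + 0. Last nonzero remainder: 49.

49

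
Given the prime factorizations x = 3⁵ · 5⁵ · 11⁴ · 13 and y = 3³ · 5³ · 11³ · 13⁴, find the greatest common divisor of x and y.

58397625

min exponent per shared prime: 3³ · 5³ · 11³ · 13 = 58397625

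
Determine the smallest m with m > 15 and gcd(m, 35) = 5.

20

35 = 5·7. Any m with gcd(m, 35) = 5 is a multiple of 5, say 5s, with s coprime to 7.
Need s > 15/5, so s ≥ 4. First s ≥ 4 with gcd(s, 7) = 1 is s = 4. Thus m = 5·4 = 20.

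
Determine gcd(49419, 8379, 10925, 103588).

gcd(49419, 8379): 49419 = 5·8379 + 7524; 8379 = 1·7524 + 855; 7524 = 8·855 + 684; 855 = 1·684 + 171; 684 = 4·171 + 0 → 171
gcd(171, 10925): 10925 = 63·171 + 152; 171 = 1·152 + 19; 152 = 8·19 + 0 → 19
gcd(19, 103588): 103588 = 5452·19 + 0 → 19

19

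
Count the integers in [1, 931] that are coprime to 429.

Prime factors of 429: 3, 11, 13. Count integers ≤ 931 divisible by none of them.
By inclusion–exclusion: 931 − ⌊931/3⌋ − ⌊931/11⌋ − ⌊931/13⌋ + ⌊931/33⌋ + ⌊931/39⌋ + ⌊931/143⌋ − ⌊931/429⌋ = 521.

521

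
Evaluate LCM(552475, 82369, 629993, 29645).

3203530154825

552475 = 5² · 7² · 11 · 41; 82369 = 7² · 41²; 629993 = 7² · 13 · 23 · 43; 29645 = 5 · 7² · 11²
lcm takes max exponent of each prime: 5² · 7² · 11² · 13 · 23 · 41² · 43 = 3203530154825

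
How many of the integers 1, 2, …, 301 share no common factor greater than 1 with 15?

161

15 = 3·5. Inclusion–exclusion on these primes:
301 − ⌊301/3⌋ − ⌊301/5⌋ + ⌊301/15⌋ = 161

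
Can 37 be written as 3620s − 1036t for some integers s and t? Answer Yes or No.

gcd(3620, 1036): 3620 = 3·1036 + 512; 1036 = 2·512 + 12; 512 = 42·12 + 8; 12 = 1·8 + 4; 8 = 2·4 + 0 → 4
4 does not divide 37, so a solution does not exist.

No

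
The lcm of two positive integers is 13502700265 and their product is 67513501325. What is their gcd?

5

gcd·lcm = product, so gcd = 67513501325/13502700265 = 5.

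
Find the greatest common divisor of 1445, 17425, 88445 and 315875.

5

gcd(1445, 17425): 17425 = 12·1445 + 85; 1445 = 17·85 + 0 → 85
gcd(85, 88445): 88445 = 1040·85 + 45; 85 = 1·45 + 40; 45 = 1·40 + 5; 40 = 8·5 + 0 → 5
gcd(5, 315875): 315875 = 63175·5 + 0 → 5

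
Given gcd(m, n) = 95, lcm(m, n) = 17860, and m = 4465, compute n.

380

m·n = gcd·lcm = 95·17860 = 1696700, so n = 1696700/4465 = 380.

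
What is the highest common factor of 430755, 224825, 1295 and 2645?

5

gcd(430755, 224825): 430755 = 1·224825 + 205930; 224825 = 1·205930 + 18895; 205930 = 10·18895 + 16980; 18895 = 1·16980 + 1915; 16980 = 8·1915 + 1660; 1915 = 1·1660 + 255; 1660 = 6·255 + 130; 255 = 1·130 + 125; 130 = 1·125 + 5; 125 = 25·5 + 0 → 5
gcd(5, 1295): 1295 = 259·5 + 0 → 5
gcd(5, 2645): 2645 = 529·5 + 0 → 5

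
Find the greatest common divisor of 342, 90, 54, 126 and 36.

18

gcd(342, 90): 342 = 3·90 + 72; 90 = 1·72 + 18; 72 = 4·18 + 0 → 18
gcd(18, 54): 54 = 3·18 + 0 → 18
gcd(18, 126): 126 = 7·18 + 0 → 18
gcd(18, 36): 36 = 2·18 + 0 → 18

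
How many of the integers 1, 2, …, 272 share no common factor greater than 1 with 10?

109

10 = 2·5. Inclusion–exclusion on these primes:
272 − ⌊272/2⌋ − ⌊272/5⌋ + ⌊272/10⌋ = 109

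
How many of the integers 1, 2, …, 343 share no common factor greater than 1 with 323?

Prime factors of 323: 17, 19. Count integers ≤ 343 divisible by none of them.
By inclusion–exclusion: 343 − ⌊343/17⌋ − ⌊343/19⌋ + ⌊343/323⌋ = 306.

306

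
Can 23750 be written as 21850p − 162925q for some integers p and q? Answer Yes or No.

gcd(21850, 162925): 162925 = 7·21850 + 9975; 21850 = 2·9975 + 1900; 9975 = 5·1900 + 475; 1900 = 4·475 + 0 → 475
475 divides 23750, so a solution exists.

Yes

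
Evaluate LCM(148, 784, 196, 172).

1247344

148 = 2² · 37; 784 = 2⁴ · 7²; 196 = 2² · 7²; 172 = 2² · 43
lcm takes max exponent of each prime: 2⁴ · 7² · 37 · 43 = 1247344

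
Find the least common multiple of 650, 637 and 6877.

650 = 2 · 5² · 13; 637 = 7² · 13; 6877 = 13 · 23²
lcm takes max exponent of each prime: 2 · 5² · 7² · 13 · 23² = 16848650

16848650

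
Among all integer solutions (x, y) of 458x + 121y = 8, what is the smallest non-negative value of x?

9

Reduce mod 121: 458x ≡ 8 (mod 121). With g = gcd(458, 121) = 1 dividing 8, divide through: 458x ≡ 8 (mod 121).
Since gcd(458, 121) = 1, x ≡ 8·(458)⁻¹ ≡ 9 (mod 121). Smallest non-negative: 9.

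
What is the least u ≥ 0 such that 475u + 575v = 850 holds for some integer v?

gcd(475, 575) = 25 (Euclid: 575 = 1·475 + 100; 475 = 4·100 + 75; 100 = 1·75 + 25; 75 = 3·25 + 0), and 25 | 850.
Extended Euclid: 475·(-6) + 575·(5) = 25. Scale by 34: u₀ = -204.
General solution u = u₀ + 23t; reducing mod 23 gives u = 3 (and v = -1).

3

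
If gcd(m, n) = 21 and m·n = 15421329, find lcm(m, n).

Since gcd(m,n)·lcm(m,n) = mn, lcm = 15421329/21 = 734349.

734349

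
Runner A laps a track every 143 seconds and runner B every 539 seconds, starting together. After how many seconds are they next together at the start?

gcd first: 539 = 3·143 + 110; 143 = 1·110 + 33; 110 = 3·33 + 11; 33 = 3·11 + 0 → gcd = 11
lcm = 143·539/gcd = 77077/11 = 7007

7007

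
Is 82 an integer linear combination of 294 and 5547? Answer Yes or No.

No

gcd(294, 5547): 5547 = 18·294 + 255; 294 = 1·255 + 39; 255 = 6·39 + 21; 39 = 1·21 + 18; 21 = 1·18 + 3; 18 = 6·3 + 0 → 3
3 does not divide 82, so a solution does not exist.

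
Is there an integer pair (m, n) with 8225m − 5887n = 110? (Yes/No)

By Bézout, 8225m − 5887n = 110 has integer solutions iff gcd(8225, 5887) | 110.
Euclid: 8225 = 1·5887 + 2338; 5887 = 2·2338 + 1211; 2338 = 1·1211 + 1127; 1211 = 1·1127 + 84; 1127 = 13·84 + 35; 84 = 2·35 + 14; 35 = 2·14 + 7; 14 = 2·7 + 0. gcd = 7; 110 mod 7 = 5. No.

No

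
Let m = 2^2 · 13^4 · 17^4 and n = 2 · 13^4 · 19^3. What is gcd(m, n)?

57122

min exponent per shared prime: 2 · 13^4 = 57122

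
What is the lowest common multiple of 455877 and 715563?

gcd first: 715563 = 1·455877 + 259686; 455877 = 1·259686 + 196191; 259686 = 1·196191 + 63495; 196191 = 3·63495 + 5706; 63495 = 11·5706 + 729; 5706 = 7·729 + 603; 729 = 1·603 + 126; 603 = 4·126 + 99; 126 = 1·99 + 27; 99 = 3·27 + 18; 27 = 1·18 + 9; 18 = 2·9 + 0 → gcd = 9
lcm = 455877·715563/gcd = 326208713751/9 = 36245412639

36245412639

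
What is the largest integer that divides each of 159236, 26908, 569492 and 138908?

159236 = 2² · 7 · 11² · 47; 26908 = 2² · 7 · 31²; 569492 = 2² · 7 · 11 · 43²; 138908 = 2² · 7 · 11² · 41
gcd takes min exponent of each prime: 2² · 7 = 28

28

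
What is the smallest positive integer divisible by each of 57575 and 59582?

57575 = 5² · 7² · 47; 59582 = 2 · 31³
max exponents: 2 · 5² · 7² · 31³ · 47 = 3430433650

3430433650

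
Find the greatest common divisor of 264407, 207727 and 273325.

264407 = 11 · 13 · 43²; 207727 = 13 · 19 · 29²; 273325 = 5² · 13 · 29²
gcd takes min exponent of each prime: 13 = 13

13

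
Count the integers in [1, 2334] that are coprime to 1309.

1309 = 7·11·17. Inclusion–exclusion on these primes:
2334 − ⌊2334/7⌋ − ⌊2334/11⌋ − ⌊2334/17⌋ + ⌊2334/77⌋ + ⌊2334/119⌋ + ⌊2334/187⌋ − ⌊2334/1309⌋ = 1712

1712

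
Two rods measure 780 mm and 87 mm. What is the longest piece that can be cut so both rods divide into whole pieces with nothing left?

780 = 2² · 3 · 5 · 13
87 = 3 · 29
Common: 3 = 3

3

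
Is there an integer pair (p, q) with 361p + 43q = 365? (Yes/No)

Yes

By Bézout, 361p + 43q = 365 has integer solutions iff gcd(361, 43) | 365.
Euclid: 361 = 8·43 + 17; 43 = 2·17 + 9; 17 = 1·9 + 8; 9 = 1·8 + 1; 8 = 8·1 + 0. gcd = 1; 365 mod 1 = 0. Yes.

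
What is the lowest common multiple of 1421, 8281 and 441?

1421 = 7² · 29; 8281 = 7² · 13²; 441 = 3² · 7²
lcm takes max exponent of each prime: 3² · 7² · 13² · 29 = 2161341

2161341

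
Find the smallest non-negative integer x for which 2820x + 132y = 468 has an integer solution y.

7

Reduce mod 132: 2820x ≡ 468 (mod 132). With g = gcd(2820, 132) = 12 dividing 468, divide through: 235x ≡ 39 (mod 11).
Since gcd(235, 11) = 1, x ≡ 39·(235)⁻¹ ≡ 7 (mod 11). Smallest non-negative: 7.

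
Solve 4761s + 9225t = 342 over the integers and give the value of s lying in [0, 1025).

Reduce mod 9225: 4761s ≡ 342 (mod 9225). With g = gcd(4761, 9225) = 9 dividing 342, divide through: 529s ≡ 38 (mod 1025).
Since gcd(529, 1025) = 1, s ≡ 38·(529)⁻¹ ≡ 872 (mod 1025). Smallest non-negative: 872.

872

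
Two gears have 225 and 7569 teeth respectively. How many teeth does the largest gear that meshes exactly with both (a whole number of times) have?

225 = 3² · 5²
7569 = 3² · 29²
Common: 3² = 9

9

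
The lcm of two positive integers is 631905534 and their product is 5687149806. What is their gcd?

gcd·lcm = product, so gcd = 5687149806/631905534 = 9.

9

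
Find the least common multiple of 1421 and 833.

24157

gcd first: 1421 = 1·833 + 588; 833 = 1·588 + 245; 588 = 2·245 + 98; 245 = 2·98 + 49; 98 = 2·49 + 0 → gcd = 49
lcm = 1421·833/gcd = 1183693/49 = 24157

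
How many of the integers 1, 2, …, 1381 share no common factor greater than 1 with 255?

255 = 3·5·17. Inclusion–exclusion on these primes:
1381 − ⌊1381/3⌋ − ⌊1381/5⌋ − ⌊1381/17⌋ + ⌊1381/15⌋ + ⌊1381/51⌋ + ⌊1381/85⌋ − ⌊1381/255⌋ = 694

694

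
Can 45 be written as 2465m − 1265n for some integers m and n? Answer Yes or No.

Yes

gcd(2465, 1265): 2465 = 1·1265 + 1200; 1265 = 1·1200 + 65; 1200 = 18·65 + 30; 65 = 2·30 + 5; 30 = 6·5 + 0 → 5
5 divides 45, so a solution exists.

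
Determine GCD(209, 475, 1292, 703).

gcd(209, 475): 475 = 2·209 + 57; 209 = 3·57 + 38; 57 = 1·38 + 19; 38 = 2·19 + 0 → 19
gcd(19, 1292): 1292 = 68·19 + 0 → 19
gcd(19, 703): 703 = 37·19 + 0 → 19

19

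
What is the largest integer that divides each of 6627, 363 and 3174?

gcd(6627, 363): 6627 = 18·363 + 93; 363 = 3·93 + 84; 93 = 1·84 + 9; 84 = 9·9 + 3; 9 = 3·3 + 0 → 3
gcd(3, 3174): 3174 = 1058·3 + 0 → 3

3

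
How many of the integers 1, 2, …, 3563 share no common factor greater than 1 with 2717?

2833

Prime factors of 2717: 11, 13, 19. Count integers ≤ 3563 divisible by none of them.
By inclusion–exclusion: 3563 − ⌊3563/11⌋ − ⌊3563/13⌋ − ⌊3563/19⌋ + ⌊3563/143⌋ + ⌊3563/209⌋ + ⌊3563/247⌋ − ⌊3563/2717⌋ = 2833.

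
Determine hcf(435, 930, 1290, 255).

435 = 3 · 5 · 29; 930 = 2 · 3 · 5 · 31; 1290 = 2 · 3 · 5 · 43; 255 = 3 · 5 · 17
gcd takes min exponent of each prime: 3 · 5 = 15

15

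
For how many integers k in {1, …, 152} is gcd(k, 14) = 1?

65

14 = 2·7. Inclusion–exclusion on these primes:
152 − ⌊152/2⌋ − ⌊152/7⌋ + ⌊152/14⌋ = 65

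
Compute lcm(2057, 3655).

gcd first: 3655 = 1·2057 + 1598; 2057 = 1·1598 + 459; 1598 = 3·459 + 221; 459 = 2·221 + 17; 221 = 13·17 + 0 → gcd = 17
lcm = 2057·3655/gcd = 7518335/17 = 442255

442255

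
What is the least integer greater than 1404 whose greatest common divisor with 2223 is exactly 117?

Multiples of 117 above 1404: 117·13, 117·14, … . Need the cofactor coprime to 2223/117 = 19.
Checking s = 13, 14, … the first with gcd(s, 19) = 1 is s = 13, giving 1521.

1521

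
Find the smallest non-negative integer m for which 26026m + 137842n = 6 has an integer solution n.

Euclid: 137842 = 5·26026 + 7712; 26026 = 3·7712 + 2890; 7712 = 2·2890 + 1932; 2890 = 1·1932 + 958; 1932 = 2·958 + 16; 958 = 59·16 + 14; 16 = 1·14 + 2; 14 = 7·2 + 0 → gcd = 2; 6 = 2·3.
Back-substitution yields 26026·(-8633) + 137842·(1630) = 2, so one solution is m = -8633·3 = -25899, n = 1630·3 = 4890.
Solutions in m differ by 137842/2 = 68921; the one in [0, 68921) is -25899 mod 68921 = 43022.

43022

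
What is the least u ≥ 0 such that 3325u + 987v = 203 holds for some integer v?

gcd(3325, 987) = 7 (Euclid: 3325 = 3·987 + 364; 987 = 2·364 + 259; 364 = 1·259 + 105; 259 = 2·105 + 49; 105 = 2·49 + 7; 49 = 7·7 + 0), and 7 | 203.
Extended Euclid: 3325·(19) + 987·(-64) = 7. Scale by 29: u₀ = 551.
General solution u = u₀ + 141t; reducing mod 141 gives u = 128 (and v = -431).

128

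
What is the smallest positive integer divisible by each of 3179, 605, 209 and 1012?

3179 = 11 · 17²; 605 = 5 · 11²; 209 = 11 · 19; 1012 = 2² · 11 · 23
lcm takes max exponent of each prime: 2² · 5 · 11² · 17² · 19 · 23 = 305629060

305629060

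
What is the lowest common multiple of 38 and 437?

874

38 = 2 · 19; 437 = 19 · 23
max exponents: 2 · 19 · 23 = 874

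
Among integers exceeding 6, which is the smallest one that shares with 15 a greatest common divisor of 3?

9

gcd(t, 15) = 3 forces 3 | t; write t = 3s. Then gcd(3s, 3·5) = 3·gcd(s, 5), so need gcd(s, 5) = 1.
3s > 6 gives s ≥ 3. The least s ≥ 3 coprime to 5 is 3, so t = 3·3 = 9.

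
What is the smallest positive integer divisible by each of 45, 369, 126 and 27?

45 = 3² · 5; 369 = 3² · 41; 126 = 2 · 3² · 7; 27 = 3³
lcm takes max exponent of each prime: 2 · 3³ · 5 · 7 · 41 = 77490

77490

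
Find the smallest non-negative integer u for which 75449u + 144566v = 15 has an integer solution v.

gcd(75449, 144566) = 1 (Euclid: 144566 = 1·75449 + 69117; 75449 = 1·69117 + 6332; 69117 = 10·6332 + 5797; 6332 = 1·5797 + 535; 5797 = 10·535 + 447; 535 = 1·447 + 88; 447 = 5·88 + 7; 88 = 12·7 + 4; 7 = 1·4 + 3; 4 = 1·3 + 1; 3 = 3·1 + 0), and 1 | 15.
Extended Euclid: 75449·(41073) + 144566·(-21436) = 1. Scale by 15: u₀ = 616095.
General solution u = u₀ + 144566t; reducing mod 144566 gives u = 37831 (and v = -19744).

37831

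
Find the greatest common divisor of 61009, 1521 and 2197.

169

gcd(61009, 1521): 61009 = 40·1521 + 169; 1521 = 9·169 + 0 → 169
gcd(169, 2197): 2197 = 13·169 + 0 → 169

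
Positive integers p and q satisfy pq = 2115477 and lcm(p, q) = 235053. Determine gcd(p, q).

gcd·lcm = product, so gcd = 2115477/235053 = 9.

9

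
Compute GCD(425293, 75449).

425293 = 11 · 23 · 41²
75449 = 11 · 19³
Common: 11 = 11

11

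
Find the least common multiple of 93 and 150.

93 = 3 · 31; 150 = 2 · 3 · 5²
max exponents: 2 · 3 · 5² · 31 = 4650

4650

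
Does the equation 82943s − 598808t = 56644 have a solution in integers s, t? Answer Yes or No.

gcd(82943, 598808): 598808 = 7·82943 + 18207; 82943 = 4·18207 + 10115; 18207 = 1·10115 + 8092; 10115 = 1·8092 + 2023; 8092 = 4·2023 + 0 → 2023
2023 divides 56644, so a solution exists.

Yes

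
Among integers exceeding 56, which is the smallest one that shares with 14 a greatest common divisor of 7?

Multiples of 7 above 56: 7·9, 7·10, … . Need the cofactor coprime to 14/7 = 2.
Checking s = 9, 10, … the first with gcd(s, 2) = 1 is s = 9, giving 63.

63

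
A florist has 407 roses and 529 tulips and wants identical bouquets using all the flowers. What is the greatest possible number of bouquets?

Euclid: 529 = 1·407 + 122; 407 = 3·122 + 41; 122 = 2·41 + 40; 41 = 1·40 + 1; 40 = 40·1 + 0. Last nonzero remainder: 1.

1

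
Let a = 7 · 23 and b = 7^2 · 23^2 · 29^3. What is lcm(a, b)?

632187269

max exponent per prime: 7^2 · 23^2 · 29^3 = 632187269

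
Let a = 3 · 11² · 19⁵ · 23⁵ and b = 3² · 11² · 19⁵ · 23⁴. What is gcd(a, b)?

251527789354017

min exponent per shared prime: 3 · 11² · 19⁵ · 23⁴ = 251527789354017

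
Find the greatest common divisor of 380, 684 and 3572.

76

380 = 2² · 5 · 19; 684 = 2² · 3² · 19; 3572 = 2² · 19 · 47
gcd takes min exponent of each prime: 2² · 19 = 76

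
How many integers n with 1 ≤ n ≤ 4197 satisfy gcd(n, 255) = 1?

2107

Prime factors of 255: 3, 5, 17. Count integers ≤ 4197 divisible by none of them.
By inclusion–exclusion: 4197 − ⌊4197/3⌋ − ⌊4197/5⌋ − ⌊4197/17⌋ + ⌊4197/15⌋ + ⌊4197/51⌋ + ⌊4197/85⌋ − ⌊4197/255⌋ = 2107.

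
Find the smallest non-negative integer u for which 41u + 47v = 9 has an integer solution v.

22

Euclid: 47 = 1·41 + 6; 41 = 6·6 + 5; 6 = 1·5 + 1; 5 = 5·1 + 0 → gcd = 1; 9 = 1·9.
Back-substitution yields 41·(-8) + 47·(7) = 1, so one solution is u = -8·9 = -72, v = 7·9 = 63.
Solutions in u differ by 47/1 = 47; the one in [0, 47) is -72 mod 47 = 22.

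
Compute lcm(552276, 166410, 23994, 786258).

552276 = 2² · 3² · 23² · 29; 166410 = 2 · 3² · 5 · 43²; 23994 = 2 · 3² · 31 · 43; 786258 = 2 · 3² · 11² · 19²
lcm takes max exponent of each prime: 2² · 3² · 5 · 11² · 19² · 23² · 29 · 31 · 43² = 6913808596349820

6913808596349820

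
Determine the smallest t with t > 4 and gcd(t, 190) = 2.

6

gcd(t, 190) = 2 forces 2 | t; write t = 2s. Then gcd(2s, 2·95) = 2·gcd(s, 95), so need gcd(s, 95) = 1.
2s > 4 gives s ≥ 3. The least s ≥ 3 coprime to 95 is 3, so t = 2·3 = 6.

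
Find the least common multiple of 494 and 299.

11362

494 = 2 · 13 · 19; 299 = 13 · 23
max exponents: 2 · 13 · 19 · 23 = 11362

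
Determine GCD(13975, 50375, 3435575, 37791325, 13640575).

325

gcd(13975, 50375): 50375 = 3·13975 + 8450; 13975 = 1·8450 + 5525; 8450 = 1·5525 + 2925; 5525 = 1·2925 + 2600; 2925 = 1·2600 + 325; 2600 = 8·325 + 0 → 325
gcd(325, 3435575): 3435575 = 10571·325 + 0 → 325
gcd(325, 37791325): 37791325 = 116281·325 + 0 → 325
gcd(325, 13640575): 13640575 = 41971·325 + 0 → 325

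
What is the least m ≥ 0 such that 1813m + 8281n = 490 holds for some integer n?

Reduce mod 8281: 1813m ≡ 490 (mod 8281). With g = gcd(1813, 8281) = 49 dividing 490, divide through: 37m ≡ 10 (mod 169).
Since gcd(37, 169) = 1, m ≡ 10·(37)⁻¹ ≡ 151 (mod 169). Smallest non-negative: 151.

151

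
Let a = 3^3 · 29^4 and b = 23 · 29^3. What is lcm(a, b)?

439221501

max exponent per prime: 3^3 · 23 · 29^4 = 439221501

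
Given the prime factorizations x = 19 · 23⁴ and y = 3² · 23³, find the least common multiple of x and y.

max exponent per prime: 3² · 19 · 23⁴ = 47852811

47852811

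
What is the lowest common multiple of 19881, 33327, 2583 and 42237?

19881 = 3² · 47²; 33327 = 3² · 7 · 23²; 2583 = 3² · 7 · 41; 42237 = 3² · 13 · 19²
lcm takes max exponent of each prime: 3² · 7 · 13 · 19² · 23² · 41 · 47² = 14165318644659

14165318644659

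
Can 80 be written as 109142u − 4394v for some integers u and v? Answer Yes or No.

gcd(109142, 4394): 109142 = 24·4394 + 3686; 4394 = 1·3686 + 708; 3686 = 5·708 + 146; 708 = 4·146 + 124; 146 = 1·124 + 22; 124 = 5·22 + 14; 22 = 1·14 + 8; 14 = 1·8 + 6; 8 = 1·6 + 2; 6 = 3·2 + 0 → 2
2 divides 80, so a solution exists.

Yes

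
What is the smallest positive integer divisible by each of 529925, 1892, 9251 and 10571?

lcm(529925, 1892) = 529925·1892/gcd = 1002618100/11 = 91147100
lcm(91147100, 9251) = 91147100·9251/gcd = 843201822100/11 = 76654711100
lcm(76654711100, 10571) = 76654711100·10571/gcd = 810316951038100/11 = 73665177367100

73665177367100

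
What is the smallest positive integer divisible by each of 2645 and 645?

2645 = 5 · 23²; 645 = 3 · 5 · 43
max exponents: 3 · 5 · 23² · 43 = 341205

341205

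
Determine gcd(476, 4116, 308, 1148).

28

476 = 2² · 7 · 17; 4116 = 2² · 3 · 7³; 308 = 2² · 7 · 11; 1148 = 2² · 7 · 41
gcd takes min exponent of each prime: 2² · 7 = 28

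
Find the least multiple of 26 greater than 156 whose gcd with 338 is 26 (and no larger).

182

gcd(k, 338) = 26 forces 26 | k; write k = 26s. Then gcd(26s, 26·13) = 26·gcd(s, 13), so need gcd(s, 13) = 1.
26s > 156 gives s ≥ 7. The least s ≥ 7 coprime to 13 is 7, so k = 26·7 = 182.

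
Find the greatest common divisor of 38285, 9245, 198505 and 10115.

gcd(38285, 9245): 38285 = 4·9245 + 1305; 9245 = 7·1305 + 110; 1305 = 11·110 + 95; 110 = 1·95 + 15; 95 = 6·15 + 5; 15 = 3·5 + 0 → 5
gcd(5, 198505): 198505 = 39701·5 + 0 → 5
gcd(5, 10115): 10115 = 2023·5 + 0 → 5

5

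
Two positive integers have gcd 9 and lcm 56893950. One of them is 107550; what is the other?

m·n = gcd·lcm = 9·56893950 = 512045550, so n = 512045550/107550 = 4761.

4761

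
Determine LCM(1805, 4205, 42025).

1805 = 5 · 19²; 4205 = 5 · 29²; 42025 = 5² · 41²
lcm takes max exponent of each prime: 5² · 19² · 29² · 41² = 12758832025

12758832025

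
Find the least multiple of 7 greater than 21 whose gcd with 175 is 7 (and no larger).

175 = 7·25. Any x with gcd(x, 175) = 7 is a multiple of 7, say 7s, with s coprime to 25.
Need s > 21/7, so s ≥ 4. First s ≥ 4 with gcd(s, 25) = 1 is s = 4. Thus x = 7·4 = 28.

28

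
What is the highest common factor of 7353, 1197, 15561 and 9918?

7353 = 3² · 19 · 43; 1197 = 3² · 7 · 19; 15561 = 3² · 7 · 13 · 19; 9918 = 2 · 3² · 19 · 29
gcd takes min exponent of each prime: 3² · 19 = 171

171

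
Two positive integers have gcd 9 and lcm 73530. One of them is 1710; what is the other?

387

Using mn = gcd(m,n)·lcm(m,n) = 9·73530 = 661770, we get n = 661770/1710 = 387.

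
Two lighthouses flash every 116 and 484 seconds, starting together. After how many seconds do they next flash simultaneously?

14036

gcd first: 484 = 4·116 + 20; 116 = 5·20 + 16; 20 = 1·16 + 4; 16 = 4·4 + 0 → gcd = 4
lcm = 116·484/gcd = 56144/4 = 14036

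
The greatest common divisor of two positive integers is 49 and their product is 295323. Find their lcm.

6027

Since gcd(a,b)·lcm(a,b) = ab, lcm = 295323/49 = 6027.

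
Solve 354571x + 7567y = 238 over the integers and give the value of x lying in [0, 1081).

800

Reduce mod 7567: 354571x ≡ 238 (mod 7567). With g = gcd(354571, 7567) = 7 dividing 238, divide through: 50653x ≡ 34 (mod 1081).
Since gcd(50653, 1081) = 1, x ≡ 34·(50653)⁻¹ ≡ 800 (mod 1081). Smallest non-negative: 800.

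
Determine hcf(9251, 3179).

11

9251 = 11 · 29²
3179 = 11 · 17²
Common: 11 = 11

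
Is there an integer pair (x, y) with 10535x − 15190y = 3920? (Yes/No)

gcd(10535, 15190): 15190 = 1·10535 + 4655; 10535 = 2·4655 + 1225; 4655 = 3·1225 + 980; 1225 = 1·980 + 245; 980 = 4·245 + 0 → 245
245 divides 3920, so a solution exists.

Yes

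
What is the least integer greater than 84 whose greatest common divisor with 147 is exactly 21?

105

gcd(k, 147) = 21 forces 21 | k; write k = 21s. Then gcd(21s, 21·7) = 21·gcd(s, 7), so need gcd(s, 7) = 1.
21s > 84 gives s ≥ 5. The least s ≥ 5 coprime to 7 is 5, so k = 21·5 = 105.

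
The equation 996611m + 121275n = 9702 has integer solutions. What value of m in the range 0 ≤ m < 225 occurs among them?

gcd(996611, 121275) = 539 (Euclid: 996611 = 8·121275 + 26411; 121275 = 4·26411 + 15631; 26411 = 1·15631 + 10780; 15631 = 1·10780 + 4851; 10780 = 2·4851 + 1078; 4851 = 4·1078 + 539; 1078 = 2·539 + 0), and 539 | 9702.
Extended Euclid: 996611·(-101) + 121275·(830) = 539. Scale by 18: m₀ = -1818.
General solution m = m₀ + 225t; reducing mod 225 gives m = 207 (and n = -1701).

207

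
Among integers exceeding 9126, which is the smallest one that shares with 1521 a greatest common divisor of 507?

9633

1521 = 507·3. Any a with gcd(a, 1521) = 507 is a multiple of 507, say 507s, with s coprime to 3.
Need s > 9126/507, so s ≥ 19. First s ≥ 19 with gcd(s, 3) = 1 is s = 19. Thus a = 507·19 = 9633.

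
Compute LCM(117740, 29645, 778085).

201545801380

117740 = 2² · 5 · 7 · 29²; 29645 = 5 · 7² · 11²; 778085 = 5 · 7 · 11 · 43 · 47
lcm takes max exponent of each prime: 2² · 5 · 7² · 11² · 29² · 43 · 47 = 201545801380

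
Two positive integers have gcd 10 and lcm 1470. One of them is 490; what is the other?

30

Using pq = gcd(p,q)·lcm(p,q) = 10·1470 = 14700, we get q = 14700/490 = 30.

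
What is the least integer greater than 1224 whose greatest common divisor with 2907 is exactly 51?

2907 = 51·57. Any m with gcd(m, 2907) = 51 is a multiple of 51, say 51s, with s coprime to 57.
Need s > 1224/51, so s ≥ 25. First s ≥ 25 with gcd(s, 57) = 1 is s = 25. Thus m = 51·25 = 1275.

1275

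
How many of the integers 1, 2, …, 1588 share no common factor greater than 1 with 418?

418 = 2·11·19. Inclusion–exclusion on these primes:
1588 − ⌊1588/2⌋ − ⌊1588/11⌋ − ⌊1588/19⌋ + ⌊1588/22⌋ + ⌊1588/38⌋ + ⌊1588/209⌋ − ⌊1588/418⌋ = 684

684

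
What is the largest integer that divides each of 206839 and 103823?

206839 = 17 · 23³
103823 = 47³
Common: 1 = 1

1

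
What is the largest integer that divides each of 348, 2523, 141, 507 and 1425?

3

gcd(348, 2523): 2523 = 7·348 + 87; 348 = 4·87 + 0 → 87
gcd(87, 141): 141 = 1·87 + 54; 87 = 1·54 + 33; 54 = 1·33 + 21; 33 = 1·21 + 12; 21 = 1·12 + 9; 12 = 1·9 + 3; 9 = 3·3 + 0 → 3
gcd(3, 507): 507 = 169·3 + 0 → 3
gcd(3, 1425): 1425 = 475·3 + 0 → 3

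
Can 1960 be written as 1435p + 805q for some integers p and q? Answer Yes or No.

gcd(1435, 805): 1435 = 1·805 + 630; 805 = 1·630 + 175; 630 = 3·175 + 105; 175 = 1·105 + 70; 105 = 1·70 + 35; 70 = 2·35 + 0 → 35
35 divides 1960, so a solution exists.

Yes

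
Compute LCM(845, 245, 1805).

14947205

845 = 5 · 13²; 245 = 5 · 7²; 1805 = 5 · 19²
lcm takes max exponent of each prime: 5 · 7² · 13² · 19² = 14947205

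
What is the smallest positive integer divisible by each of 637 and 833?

10829

gcd first: 833 = 1·637 + 196; 637 = 3·196 + 49; 196 = 4·49 + 0 → gcd = 49
lcm = 637·833/gcd = 530621/49 = 10829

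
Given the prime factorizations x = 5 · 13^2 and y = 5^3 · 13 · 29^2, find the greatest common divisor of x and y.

65

min exponent per shared prime: 5 · 13 = 65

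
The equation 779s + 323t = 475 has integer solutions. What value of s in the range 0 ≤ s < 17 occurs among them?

6

Reduce mod 323: 779s ≡ 475 (mod 323). With g = gcd(779, 323) = 19 dividing 475, divide through: 41s ≡ 25 (mod 17).
Since gcd(41, 17) = 1, s ≡ 25·(41)⁻¹ ≡ 6 (mod 17). Smallest non-negative: 6.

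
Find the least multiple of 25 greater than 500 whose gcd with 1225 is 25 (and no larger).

550

1225 = 25·49. Any x with gcd(x, 1225) = 25 is a multiple of 25, say 25s, with s coprime to 49.
Need s > 500/25, so s ≥ 21. First s ≥ 21 with gcd(s, 49) = 1 is s = 22. Thus x = 25·22 = 550.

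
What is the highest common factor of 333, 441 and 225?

gcd(333, 441): 441 = 1·333 + 108; 333 = 3·108 + 9; 108 = 12·9 + 0 → 9
gcd(9, 225): 225 = 25·9 + 0 → 9

9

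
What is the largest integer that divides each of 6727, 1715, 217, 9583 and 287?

6727 = 7 · 31²; 1715 = 5 · 7³; 217 = 7 · 31; 9583 = 7 · 37²; 287 = 7 · 41
gcd takes min exponent of each prime: 7 = 7

7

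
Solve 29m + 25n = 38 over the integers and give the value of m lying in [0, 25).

22

Euclid: 29 = 1·25 + 4; 25 = 6·4 + 1; 4 = 4·1 + 0 → gcd = 1; 38 = 1·38.
Back-substitution yields 29·(-6) + 25·(7) = 1, so one solution is m = -6·38 = -228, n = 7·38 = 266.
Solutions in m differ by 25/1 = 25; the one in [0, 25) is -228 mod 25 = 22.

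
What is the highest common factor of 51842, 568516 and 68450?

gcd(51842, 568516): 568516 = 10·51842 + 50096; 51842 = 1·50096 + 1746; 50096 = 28·1746 + 1208; 1746 = 1·1208 + 538; 1208 = 2·538 + 132; 538 = 4·132 + 10; 132 = 13·10 + 2; 10 = 5·2 + 0 → 2
gcd(2, 68450): 68450 = 34225·2 + 0 → 2

2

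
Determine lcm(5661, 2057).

5661 = 3² · 17 · 37; 2057 = 11² · 17
max exponents: 3² · 11² · 17 · 37 = 684981

684981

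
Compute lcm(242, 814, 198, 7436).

27238068

242 = 2 · 11²; 814 = 2 · 11 · 37; 198 = 2 · 3² · 11; 7436 = 2² · 11 · 13²
lcm takes max exponent of each prime: 2² · 3² · 11² · 13² · 37 = 27238068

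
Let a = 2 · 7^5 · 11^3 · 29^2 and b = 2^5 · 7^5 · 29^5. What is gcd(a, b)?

min exponent per shared prime: 2 · 7^5 · 29^2 = 28269374

28269374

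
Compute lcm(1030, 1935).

398610

gcd first: 1935 = 1·1030 + 905; 1030 = 1·905 + 125; 905 = 7·125 + 30; 125 = 4·30 + 5; 30 = 6·5 + 0 → gcd = 5
lcm = 1030·1935/gcd = 1993050/5 = 398610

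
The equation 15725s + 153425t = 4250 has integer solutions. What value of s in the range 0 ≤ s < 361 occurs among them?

332

gcd(15725, 153425) = 425 (Euclid: 153425 = 9·15725 + 11900; 15725 = 1·11900 + 3825; 11900 = 3·3825 + 425; 3825 = 9·425 + 0), and 425 | 4250.
Extended Euclid: 15725·(-39) + 153425·(4) = 425. Scale by 10: s₀ = -390.
General solution s = s₀ + 361k; reducing mod 361 gives s = 332 (and t = -34).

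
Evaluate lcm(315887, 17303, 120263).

32144977007

lcm(315887, 17303) = 315887·17303/gcd = 5465792761/143 = 38222327
lcm(38222327, 120263) = 38222327·120263/gcd = 4596731712001/143 = 32144977007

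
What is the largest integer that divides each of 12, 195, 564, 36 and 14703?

3

gcd(12, 195): 195 = 16·12 + 3; 12 = 4·3 + 0 → 3
gcd(3, 564): 564 = 188·3 + 0 → 3
gcd(3, 36): 36 = 12·3 + 0 → 3
gcd(3, 14703): 14703 = 4901·3 + 0 → 3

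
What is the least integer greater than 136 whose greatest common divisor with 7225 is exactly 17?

gcd(k, 7225) = 17 forces 17 | k; write k = 17s. Then gcd(17s, 17·425) = 17·gcd(s, 425), so need gcd(s, 425) = 1.
17s > 136 gives s ≥ 9. The least s ≥ 9 coprime to 425 is 9, so k = 17·9 = 153.

153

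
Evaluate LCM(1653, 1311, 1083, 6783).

lcm(1653, 1311) = 1653·1311/gcd = 2167083/57 = 38019
lcm(38019, 1083) = 38019·1083/gcd = 41174577/57 = 722361
lcm(722361, 6783) = 722361·6783/gcd = 4899774663/57 = 85960959

85960959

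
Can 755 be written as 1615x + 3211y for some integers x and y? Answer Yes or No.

gcd(1615, 3211): 3211 = 1·1615 + 1596; 1615 = 1·1596 + 19; 1596 = 84·19 + 0 → 19
19 does not divide 755, so a solution does not exist.

No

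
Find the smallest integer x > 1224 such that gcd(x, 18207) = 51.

Multiples of 51 above 1224: 51·25, 51·26, … . Need the cofactor coprime to 18207/51 = 357.
Checking s = 25, 26, … the first with gcd(s, 357) = 1 is s = 25, giving 1275.

1275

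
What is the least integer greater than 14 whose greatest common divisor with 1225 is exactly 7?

Multiples of 7 above 14: 7·3, 7·4, … . Need the cofactor coprime to 1225/7 = 175.
Checking s = 3, 4, … the first with gcd(s, 175) = 1 is s = 3, giving 21.

21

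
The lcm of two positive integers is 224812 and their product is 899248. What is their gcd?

4

gcd·lcm = product, so gcd = 899248/224812 = 4.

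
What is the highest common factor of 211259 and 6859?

1

211259 = 17³ · 43
6859 = 19³
Common: 1 = 1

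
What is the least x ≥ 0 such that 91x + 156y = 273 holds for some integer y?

Reduce mod 156: 91x ≡ 273 (mod 156). With g = gcd(91, 156) = 13 dividing 273, divide through: 7x ≡ 21 (mod 12).
Since gcd(7, 12) = 1, x ≡ 21·(7)⁻¹ ≡ 3 (mod 12). Smallest non-negative: 3.

3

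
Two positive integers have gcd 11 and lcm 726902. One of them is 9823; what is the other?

814

u·v = gcd·lcm = 11·726902 = 7995922, so v = 7995922/9823 = 814.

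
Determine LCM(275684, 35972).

275684 = 2² · 41³; 35972 = 2² · 17 · 23²
max exponents: 2² · 17 · 23² · 41³ = 2479226212

2479226212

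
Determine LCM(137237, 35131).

137237 = 19 · 31 · 233; 35131 = 19 · 43²
max exponents: 19 · 31 · 43² · 233 = 253751213

253751213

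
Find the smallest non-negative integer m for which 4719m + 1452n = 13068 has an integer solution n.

Euclid: 4719 = 3·1452 + 363; 1452 = 4·363 + 0 → gcd = 363; 13068 = 363·36.
Back-substitution yields 4719·(1) + 1452·(-3) = 363, so one solution is m = 1·36 = 36, n = -3·36 = -108.
Solutions in m differ by 1452/363 = 4; the one in [0, 4) is 36 mod 4 = 0.

0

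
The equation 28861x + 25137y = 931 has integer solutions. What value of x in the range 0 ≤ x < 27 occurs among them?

7

gcd(28861, 25137) = 931 (Euclid: 28861 = 1·25137 + 3724; 25137 = 6·3724 + 2793; 3724 = 1·2793 + 931; 2793 = 3·931 + 0), and 931 | 931.
Extended Euclid: 28861·(7) + 25137·(-8) = 931. Scale by 1: x₀ = 7.
General solution x = x₀ + 27t; reducing mod 27 gives x = 7 (and y = -8).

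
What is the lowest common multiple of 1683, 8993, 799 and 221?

lcm(1683, 8993) = 1683·8993/gcd = 15135219/17 = 890307
lcm(890307, 799) = 890307·799/gcd = 711355293/17 = 41844429
lcm(41844429, 221) = 41844429·221/gcd = 9247618809/17 = 543977577

543977577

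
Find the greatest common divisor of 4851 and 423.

9

Euclid: 4851 = 11·423 + 198; 423 = 2·198 + 27; 198 = 7·27 + 9; 27 = 3·9 + 0. Last nonzero remainder: 9.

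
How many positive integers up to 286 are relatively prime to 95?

Prime factors of 95: 5, 19. Count integers ≤ 286 divisible by none of them.
By inclusion–exclusion: 286 − ⌊286/5⌋ − ⌊286/19⌋ + ⌊286/95⌋ = 217.

217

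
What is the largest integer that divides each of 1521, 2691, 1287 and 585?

117

1521 = 3² · 13²; 2691 = 3² · 13 · 23; 1287 = 3² · 11 · 13; 585 = 3² · 5 · 13
gcd takes min exponent of each prime: 3² · 13 = 117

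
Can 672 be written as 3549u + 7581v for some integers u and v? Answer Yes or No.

Yes

By Bézout, 3549u + 7581v = 672 has integer solutions iff gcd(3549, 7581) | 672.
Euclid: 7581 = 2·3549 + 483; 3549 = 7·483 + 168; 483 = 2·168 + 147; 168 = 1·147 + 21; 147 = 7·21 + 0. gcd = 21; 672 mod 21 = 0. Yes.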